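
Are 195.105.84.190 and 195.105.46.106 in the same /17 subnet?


Mask: 255.255.128.0
195.105.84.190 AND mask = 195.105.0.0
195.105.46.106 AND mask = 195.105.0.0
Yes, same subnet (195.105.0.0)


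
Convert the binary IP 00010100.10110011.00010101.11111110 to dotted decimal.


00010100 = 20
10110011 = 179
00010101 = 21
11111110 = 254
IP: 20.179.21.254


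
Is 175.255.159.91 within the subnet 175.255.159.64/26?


Subnet network: 175.255.159.64
Test IP AND mask: 175.255.159.64
Yes, 175.255.159.91 is in 175.255.159.64/26


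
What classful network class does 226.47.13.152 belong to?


First octet: 226
Binary: 11100010
1110xxxx -> Class D (224-239)
Class D (multicast), default mask N/A


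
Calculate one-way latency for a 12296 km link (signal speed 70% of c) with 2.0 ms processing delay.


Speed = 0.7 * 3e5 km/s = 210000 km/s
Propagation delay = 12296 / 210000 = 0.0586 s = 58.5524 ms
Processing delay = 2.0 ms
Total one-way latency = 60.5524 ms


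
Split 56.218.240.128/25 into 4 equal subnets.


New prefix = 25 + 2 = 27
Each subnet has 32 addresses
  56.218.240.128/27
  56.218.240.160/27
  56.218.240.192/27
  56.218.240.224/27
Subnets: 56.218.240.128/27, 56.218.240.160/27, 56.218.240.192/27, 56.218.240.224/27


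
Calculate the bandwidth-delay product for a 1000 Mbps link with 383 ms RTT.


BDP = bandwidth * RTT
= 1000 Mbps * 383 ms
= 1000 * 1e6 * 383 / 1000 bits
= 383000000 bits
= 47875000 bytes
= 46752.9297 KB
BDP = 383000000 bits (47875000 bytes)


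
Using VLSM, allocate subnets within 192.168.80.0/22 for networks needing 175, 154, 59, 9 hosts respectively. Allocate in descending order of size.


175 hosts -> /24 (254 usable): 192.168.80.0/24
154 hosts -> /24 (254 usable): 192.168.81.0/24
59 hosts -> /26 (62 usable): 192.168.82.0/26
9 hosts -> /28 (14 usable): 192.168.82.64/28
Allocation: 192.168.80.0/24 (175 hosts, 254 usable); 192.168.81.0/24 (154 hosts, 254 usable); 192.168.82.0/26 (59 hosts, 62 usable); 192.168.82.64/28 (9 hosts, 14 usable)


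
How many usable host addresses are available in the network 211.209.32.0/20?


Host bits = 32 - 20 = 12
Total addresses = 2^12 = 4096
Usable = total - 2 (network and broadcast)
Usable hosts: 4094


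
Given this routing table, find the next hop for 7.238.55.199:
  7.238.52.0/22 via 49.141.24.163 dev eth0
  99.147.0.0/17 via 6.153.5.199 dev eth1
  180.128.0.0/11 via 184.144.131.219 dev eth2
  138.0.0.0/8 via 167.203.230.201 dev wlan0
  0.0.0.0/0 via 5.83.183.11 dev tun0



Longest prefix match for 7.238.55.199:
  /22 7.238.52.0: MATCH
  /17 99.147.0.0: no
  /11 180.128.0.0: no
  /8 138.0.0.0: no
  /0 0.0.0.0: MATCH
Selected: next-hop 49.141.24.163 via eth0 (matched /22)


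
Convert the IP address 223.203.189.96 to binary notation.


223 = 11011111
203 = 11001011
189 = 10111101
96 = 01100000
Binary: 11011111.11001011.10111101.01100000


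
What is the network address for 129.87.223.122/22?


IP:   10000001.01010111.11011111.01111010
Mask: 11111111.11111111.11111100.00000000
AND operation:
Net:  10000001.01010111.11011100.00000000
Network: 129.87.220.0/22


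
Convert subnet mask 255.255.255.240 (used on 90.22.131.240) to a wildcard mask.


Subnet mask: 255.255.255.240
Wildcard = 255.255.255.255 - subnet mask
255 - 255 = 0
255 - 255 = 0
255 - 255 = 0
255 - 240 = 15
Wildcard: 0.0.0.15


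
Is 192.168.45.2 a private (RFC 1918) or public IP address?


RFC 1918 private ranges:
  10.0.0.0/8 (10.0.0.0 - 10.255.255.255)
  172.16.0.0/12 (172.16.0.0 - 172.31.255.255)
  192.168.0.0/16 (192.168.0.0 - 192.168.255.255)
Private (in 192.168.0.0/16)


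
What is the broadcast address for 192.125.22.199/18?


Network: 192.125.0.0/18
Host bits = 14
Set all host bits to 1:
Broadcast: 192.125.63.255


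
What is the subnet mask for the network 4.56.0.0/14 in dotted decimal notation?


/14 means 14 network bits, 18 host bits
Binary: 11111111111111000000000000000000
Mask: 255.252.0.0


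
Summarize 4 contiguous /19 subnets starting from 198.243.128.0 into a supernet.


Original prefix: /19
Number of subnets: 4 = 2^2
New prefix = 19 - 2 = 17
Supernet: 198.243.128.0/17


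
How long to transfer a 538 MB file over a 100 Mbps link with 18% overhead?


Effective throughput = 100 * (1 - 18/100) = 82 Mbps
File size in Mb = 538 * 8 = 4304 Mb
Time = 4304 / 82
Time = 52.4878 seconds


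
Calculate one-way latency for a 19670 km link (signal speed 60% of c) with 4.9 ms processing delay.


Speed = 0.6 * 3e5 km/s = 180000 km/s
Propagation delay = 19670 / 180000 = 0.1093 s = 109.2778 ms
Processing delay = 4.9 ms
Total one-way latency = 114.1778 ms


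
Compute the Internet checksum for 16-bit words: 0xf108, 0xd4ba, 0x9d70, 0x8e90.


Sum all words (with carry folding):
+ 0xf108 = 0xf108
+ 0xd4ba = 0xc5c3
+ 0x9d70 = 0x6334
+ 0x8e90 = 0xf1c4
One's complement: ~0xf1c4
Checksum = 0x0e3b


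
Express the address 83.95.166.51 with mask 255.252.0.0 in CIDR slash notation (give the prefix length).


Binary: 11111111.11111100.00000000.00000000
Count leading 1s
Prefix: /14


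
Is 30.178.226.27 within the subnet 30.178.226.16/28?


Subnet network: 30.178.226.16
Test IP AND mask: 30.178.226.16
Yes, 30.178.226.27 is in 30.178.226.16/28


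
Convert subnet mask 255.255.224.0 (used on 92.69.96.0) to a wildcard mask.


Subnet mask: 255.255.224.0
Wildcard = 255.255.255.255 - subnet mask
255 - 255 = 0
255 - 255 = 0
255 - 224 = 31
255 - 0 = 255
Wildcard: 0.0.31.255


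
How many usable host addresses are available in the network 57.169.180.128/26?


Host bits = 32 - 26 = 6
Total addresses = 2^6 = 64
Usable = total - 2 (network and broadcast)
Usable hosts: 62


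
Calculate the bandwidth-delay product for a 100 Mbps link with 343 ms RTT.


BDP = bandwidth * RTT
= 100 Mbps * 343 ms
= 100 * 1e6 * 343 / 1000 bits
= 34300000 bits
= 4287500 bytes
= 4187.0117 KB
BDP = 34300000 bits (4287500 bytes)


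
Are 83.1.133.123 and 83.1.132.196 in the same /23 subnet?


Mask: 255.255.254.0
83.1.133.123 AND mask = 83.1.132.0
83.1.132.196 AND mask = 83.1.132.0
Yes, same subnet (83.1.132.0)


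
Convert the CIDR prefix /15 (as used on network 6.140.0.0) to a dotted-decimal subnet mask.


/15 means 15 network bits, 17 host bits
Binary: 11111111111111100000000000000000
Mask: 255.254.0.0


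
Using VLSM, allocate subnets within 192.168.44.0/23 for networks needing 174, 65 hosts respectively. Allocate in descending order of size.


174 hosts -> /24 (254 usable): 192.168.44.0/24
65 hosts -> /25 (126 usable): 192.168.45.0/25
Allocation: 192.168.44.0/24 (174 hosts, 254 usable); 192.168.45.0/25 (65 hosts, 126 usable)


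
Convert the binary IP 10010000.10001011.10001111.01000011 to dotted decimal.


10010000 = 144
10001011 = 139
10001111 = 143
01000011 = 67
IP: 144.139.143.67


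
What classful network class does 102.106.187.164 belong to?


First octet: 102
Binary: 01100110
0xxxxxxx -> Class A (1-126)
Class A, default mask 255.0.0.0 (/8)


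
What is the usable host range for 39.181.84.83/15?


Network: 39.180.0.0
Broadcast: 39.181.255.255
First usable = network + 1
Last usable = broadcast - 1
Range: 39.180.0.1 to 39.181.255.254


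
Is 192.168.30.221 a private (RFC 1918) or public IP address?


RFC 1918 private ranges:
  10.0.0.0/8 (10.0.0.0 - 10.255.255.255)
  172.16.0.0/12 (172.16.0.0 - 172.31.255.255)
  192.168.0.0/16 (192.168.0.0 - 192.168.255.255)
Private (in 192.168.0.0/16)


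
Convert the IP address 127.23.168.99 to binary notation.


127 = 01111111
23 = 00010111
168 = 10101000
99 = 01100011
Binary: 01111111.00010111.10101000.01100011


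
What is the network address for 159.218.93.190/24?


IP:   10011111.11011010.01011101.10111110
Mask: 11111111.11111111.11111111.00000000
AND operation:
Net:  10011111.11011010.01011101.00000000
Network: 159.218.93.0/24


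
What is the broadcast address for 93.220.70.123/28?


Network: 93.220.70.112/28
Host bits = 4
Set all host bits to 1:
Broadcast: 93.220.70.127


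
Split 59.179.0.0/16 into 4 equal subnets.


New prefix = 16 + 2 = 18
Each subnet has 16384 addresses
  59.179.0.0/18
  59.179.64.0/18
  59.179.128.0/18
  59.179.192.0/18
Subnets: 59.179.0.0/18, 59.179.64.0/18, 59.179.128.0/18, 59.179.192.0/18


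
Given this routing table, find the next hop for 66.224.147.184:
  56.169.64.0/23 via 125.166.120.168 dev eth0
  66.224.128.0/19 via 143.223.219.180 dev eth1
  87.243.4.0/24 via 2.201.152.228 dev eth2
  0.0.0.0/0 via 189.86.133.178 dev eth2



Longest prefix match for 66.224.147.184:
  /23 56.169.64.0: no
  /19 66.224.128.0: MATCH
  /24 87.243.4.0: no
  /0 0.0.0.0: MATCH
Selected: next-hop 143.223.219.180 via eth1 (matched /19)


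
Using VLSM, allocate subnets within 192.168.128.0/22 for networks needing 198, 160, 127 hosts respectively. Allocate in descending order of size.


198 hosts -> /24 (254 usable): 192.168.128.0/24
160 hosts -> /24 (254 usable): 192.168.129.0/24
127 hosts -> /24 (254 usable): 192.168.130.0/24
Allocation: 192.168.128.0/24 (198 hosts, 254 usable); 192.168.129.0/24 (160 hosts, 254 usable); 192.168.130.0/24 (127 hosts, 254 usable)


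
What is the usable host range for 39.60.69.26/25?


Network: 39.60.69.0
Broadcast: 39.60.69.127
First usable = network + 1
Last usable = broadcast - 1
Range: 39.60.69.1 to 39.60.69.126


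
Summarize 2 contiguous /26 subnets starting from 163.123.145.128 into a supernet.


Original prefix: /26
Number of subnets: 2 = 2^1
New prefix = 26 - 1 = 25
Supernet: 163.123.145.128/25


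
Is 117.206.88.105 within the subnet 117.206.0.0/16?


Subnet network: 117.206.0.0
Test IP AND mask: 117.206.0.0
Yes, 117.206.88.105 is in 117.206.0.0/16


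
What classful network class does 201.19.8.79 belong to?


First octet: 201
Binary: 11001001
110xxxxx -> Class C (192-223)
Class C, default mask 255.255.255.0 (/24)


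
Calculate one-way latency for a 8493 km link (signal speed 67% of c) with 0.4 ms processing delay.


Speed = 0.67 * 3e5 km/s = 201000 km/s
Propagation delay = 8493 / 201000 = 0.0423 s = 42.2537 ms
Processing delay = 0.4 ms
Total one-way latency = 42.6537 ms


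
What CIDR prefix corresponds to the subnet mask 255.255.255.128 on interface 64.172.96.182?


Binary: 11111111.11111111.11111111.10000000
Count leading 1s
Prefix: /25


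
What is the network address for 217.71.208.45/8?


IP:   11011001.01000111.11010000.00101101
Mask: 11111111.00000000.00000000.00000000
AND operation:
Net:  11011001.00000000.00000000.00000000
Network: 217.0.0.0/8


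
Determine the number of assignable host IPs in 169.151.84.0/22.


Host bits = 32 - 22 = 10
Total addresses = 2^10 = 1024
Usable = total - 2 (network and broadcast)
Usable hosts: 1022


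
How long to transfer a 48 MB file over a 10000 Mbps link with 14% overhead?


Effective throughput = 10000 * (1 - 14/100) = 8600 Mbps
File size in Mb = 48 * 8 = 384 Mb
Time = 384 / 8600
Time = 0.0447 seconds


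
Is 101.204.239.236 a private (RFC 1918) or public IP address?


RFC 1918 private ranges:
  10.0.0.0/8 (10.0.0.0 - 10.255.255.255)
  172.16.0.0/12 (172.16.0.0 - 172.31.255.255)
  192.168.0.0/16 (192.168.0.0 - 192.168.255.255)
Public (not in any RFC 1918 range)


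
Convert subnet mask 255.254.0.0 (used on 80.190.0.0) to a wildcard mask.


Subnet mask: 255.254.0.0
Wildcard = 255.255.255.255 - subnet mask
255 - 255 = 0
255 - 254 = 1
255 - 0 = 255
255 - 0 = 255
Wildcard: 0.1.255.255


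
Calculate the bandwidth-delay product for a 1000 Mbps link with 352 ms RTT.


BDP = bandwidth * RTT
= 1000 Mbps * 352 ms
= 1000 * 1e6 * 352 / 1000 bits
= 352000000 bits
= 44000000 bytes
= 42968.75 KB
BDP = 352000000 bits (44000000 bytes)


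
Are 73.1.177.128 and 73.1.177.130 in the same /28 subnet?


Mask: 255.255.255.240
73.1.177.128 AND mask = 73.1.177.128
73.1.177.130 AND mask = 73.1.177.128
Yes, same subnet (73.1.177.128)


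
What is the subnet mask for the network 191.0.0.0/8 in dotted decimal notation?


/8 means 8 network bits, 24 host bits
Binary: 11111111000000000000000000000000
Mask: 255.0.0.0


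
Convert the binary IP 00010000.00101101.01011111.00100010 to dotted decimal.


00010000 = 16
00101101 = 45
01011111 = 95
00100010 = 34
IP: 16.45.95.34


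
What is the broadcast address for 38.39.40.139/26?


Network: 38.39.40.128/26
Host bits = 6
Set all host bits to 1:
Broadcast: 38.39.40.191


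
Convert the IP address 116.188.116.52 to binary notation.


116 = 01110100
188 = 10111100
116 = 01110100
52 = 00110100
Binary: 01110100.10111100.01110100.00110100


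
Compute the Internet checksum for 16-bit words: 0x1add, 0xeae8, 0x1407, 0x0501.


Sum all words (with carry folding):
+ 0x1add = 0x1add
+ 0xeae8 = 0x05c6
+ 0x1407 = 0x19cd
+ 0x0501 = 0x1ece
One's complement: ~0x1ece
Checksum = 0xe131


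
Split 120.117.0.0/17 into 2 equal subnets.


New prefix = 17 + 1 = 18
Each subnet has 16384 addresses
  120.117.0.0/18
  120.117.64.0/18
Subnets: 120.117.0.0/18, 120.117.64.0/18


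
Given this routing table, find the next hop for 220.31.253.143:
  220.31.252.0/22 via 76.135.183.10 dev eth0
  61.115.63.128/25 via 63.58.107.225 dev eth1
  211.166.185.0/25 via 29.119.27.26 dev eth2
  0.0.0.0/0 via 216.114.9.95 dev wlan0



Longest prefix match for 220.31.253.143:
  /22 220.31.252.0: MATCH
  /25 61.115.63.128: no
  /25 211.166.185.0: no
  /0 0.0.0.0: MATCH
Selected: next-hop 76.135.183.10 via eth0 (matched /22)


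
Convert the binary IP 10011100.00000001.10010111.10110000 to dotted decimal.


10011100 = 156
00000001 = 1
10010111 = 151
10110000 = 176
IP: 156.1.151.176


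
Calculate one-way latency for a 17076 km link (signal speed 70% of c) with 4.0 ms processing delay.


Speed = 0.7 * 3e5 km/s = 210000 km/s
Propagation delay = 17076 / 210000 = 0.0813 s = 81.3143 ms
Processing delay = 4.0 ms
Total one-way latency = 85.3143 ms


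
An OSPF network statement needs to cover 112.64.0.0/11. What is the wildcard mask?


Subnet mask: 255.224.0.0
Wildcard = 255.255.255.255 - subnet mask
255 - 255 = 0
255 - 224 = 31
255 - 0 = 255
255 - 0 = 255
Wildcard: 0.31.255.255


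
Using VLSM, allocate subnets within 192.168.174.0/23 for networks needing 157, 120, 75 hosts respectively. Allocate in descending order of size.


157 hosts -> /24 (254 usable): 192.168.174.0/24
120 hosts -> /25 (126 usable): 192.168.175.0/25
75 hosts -> /25 (126 usable): 192.168.175.128/25
Allocation: 192.168.174.0/24 (157 hosts, 254 usable); 192.168.175.0/25 (120 hosts, 126 usable); 192.168.175.128/25 (75 hosts, 126 usable)


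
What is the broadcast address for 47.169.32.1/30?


Network: 47.169.32.0/30
Host bits = 2
Set all host bits to 1:
Broadcast: 47.169.32.3


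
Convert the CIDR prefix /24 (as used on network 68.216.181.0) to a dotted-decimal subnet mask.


/24 means 24 network bits, 8 host bits
Binary: 11111111111111111111111100000000
Mask: 255.255.255.0


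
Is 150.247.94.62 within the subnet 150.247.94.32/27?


Subnet network: 150.247.94.32
Test IP AND mask: 150.247.94.32
Yes, 150.247.94.62 is in 150.247.94.32/27


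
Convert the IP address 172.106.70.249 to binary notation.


172 = 10101100
106 = 01101010
70 = 01000110
249 = 11111001
Binary: 10101100.01101010.01000110.11111001


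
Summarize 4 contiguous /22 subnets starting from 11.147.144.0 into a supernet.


Original prefix: /22
Number of subnets: 4 = 2^2
New prefix = 22 - 2 = 20
Supernet: 11.147.144.0/20


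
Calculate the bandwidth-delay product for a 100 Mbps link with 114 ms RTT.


BDP = bandwidth * RTT
= 100 Mbps * 114 ms
= 100 * 1e6 * 114 / 1000 bits
= 11400000 bits
= 1425000 bytes
= 1391.6016 KB
BDP = 11400000 bits (1425000 bytes)


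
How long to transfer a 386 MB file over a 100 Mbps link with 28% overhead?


Effective throughput = 100 * (1 - 28/100) = 72 Mbps
File size in Mb = 386 * 8 = 3088 Mb
Time = 3088 / 72
Time = 42.8889 seconds


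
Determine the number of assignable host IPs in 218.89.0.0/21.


Host bits = 32 - 21 = 11
Total addresses = 2^11 = 2048
Usable = total - 2 (network and broadcast)
Usable hosts: 2046


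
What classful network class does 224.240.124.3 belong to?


First octet: 224
Binary: 11100000
1110xxxx -> Class D (224-239)
Class D (multicast), default mask N/A


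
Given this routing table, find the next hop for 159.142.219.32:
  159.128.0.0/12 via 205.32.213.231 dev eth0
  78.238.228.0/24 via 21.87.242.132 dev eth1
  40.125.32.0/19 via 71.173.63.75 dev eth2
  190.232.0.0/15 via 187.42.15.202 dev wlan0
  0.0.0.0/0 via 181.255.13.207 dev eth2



Longest prefix match for 159.142.219.32:
  /12 159.128.0.0: MATCH
  /24 78.238.228.0: no
  /19 40.125.32.0: no
  /15 190.232.0.0: no
  /0 0.0.0.0: MATCH
Selected: next-hop 205.32.213.231 via eth0 (matched /12)


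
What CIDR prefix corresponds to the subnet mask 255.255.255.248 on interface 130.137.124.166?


Binary: 11111111.11111111.11111111.11111000
Count leading 1s
Prefix: /29


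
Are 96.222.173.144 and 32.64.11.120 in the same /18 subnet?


Mask: 255.255.192.0
96.222.173.144 AND mask = 96.222.128.0
32.64.11.120 AND mask = 32.64.0.0
No, different subnets (96.222.128.0 vs 32.64.0.0)


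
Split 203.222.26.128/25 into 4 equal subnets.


New prefix = 25 + 2 = 27
Each subnet has 32 addresses
  203.222.26.128/27
  203.222.26.160/27
  203.222.26.192/27
  203.222.26.224/27
Subnets: 203.222.26.128/27, 203.222.26.160/27, 203.222.26.192/27, 203.222.26.224/27


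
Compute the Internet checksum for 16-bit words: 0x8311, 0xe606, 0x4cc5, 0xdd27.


Sum all words (with carry folding):
+ 0x8311 = 0x8311
+ 0xe606 = 0x6918
+ 0x4cc5 = 0xb5dd
+ 0xdd27 = 0x9305
One's complement: ~0x9305
Checksum = 0x6cfa


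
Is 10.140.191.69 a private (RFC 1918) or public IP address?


RFC 1918 private ranges:
  10.0.0.0/8 (10.0.0.0 - 10.255.255.255)
  172.16.0.0/12 (172.16.0.0 - 172.31.255.255)
  192.168.0.0/16 (192.168.0.0 - 192.168.255.255)
Private (in 10.0.0.0/8)


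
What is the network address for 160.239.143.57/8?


IP:   10100000.11101111.10001111.00111001
Mask: 11111111.00000000.00000000.00000000
AND operation:
Net:  10100000.00000000.00000000.00000000
Network: 160.0.0.0/8


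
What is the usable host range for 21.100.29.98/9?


Network: 21.0.0.0
Broadcast: 21.127.255.255
First usable = network + 1
Last usable = broadcast - 1
Range: 21.0.0.1 to 21.127.255.254


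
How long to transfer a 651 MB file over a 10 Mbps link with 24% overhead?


Effective throughput = 10 * (1 - 24/100) = 7.6 Mbps
File size in Mb = 651 * 8 = 5208 Mb
Time = 5208 / 7.6
Time = 685.2632 seconds


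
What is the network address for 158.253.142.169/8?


IP:   10011110.11111101.10001110.10101001
Mask: 11111111.00000000.00000000.00000000
AND operation:
Net:  10011110.00000000.00000000.00000000
Network: 158.0.0.0/8


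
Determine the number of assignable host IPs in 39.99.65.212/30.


Host bits = 32 - 30 = 2
Total addresses = 2^2 = 4
Usable = total - 2 (network and broadcast)
Usable hosts: 2


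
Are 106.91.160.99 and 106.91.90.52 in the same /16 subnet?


Mask: 255.255.0.0
106.91.160.99 AND mask = 106.91.0.0
106.91.90.52 AND mask = 106.91.0.0
Yes, same subnet (106.91.0.0)


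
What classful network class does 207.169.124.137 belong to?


First octet: 207
Binary: 11001111
110xxxxx -> Class C (192-223)
Class C, default mask 255.255.255.0 (/24)


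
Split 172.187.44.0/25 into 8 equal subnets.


New prefix = 25 + 3 = 28
Each subnet has 16 addresses
  172.187.44.0/28
  172.187.44.16/28
  172.187.44.32/28
  172.187.44.48/28
  172.187.44.64/28
  172.187.44.80/28
  172.187.44.96/28
  172.187.44.112/28
Subnets: 172.187.44.0/28, 172.187.44.16/28, 172.187.44.32/28, 172.187.44.48/28, 172.187.44.64/28, 172.187.44.80/28, 172.187.44.96/28, 172.187.44.112/28


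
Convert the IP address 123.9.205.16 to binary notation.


123 = 01111011
9 = 00001001
205 = 11001101
16 = 00010000
Binary: 01111011.00001001.11001101.00010000


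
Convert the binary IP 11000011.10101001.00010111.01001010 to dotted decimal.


11000011 = 195
10101001 = 169
00010111 = 23
01001010 = 74
IP: 195.169.23.74


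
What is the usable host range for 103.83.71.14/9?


Network: 103.0.0.0
Broadcast: 103.127.255.255
First usable = network + 1
Last usable = broadcast - 1
Range: 103.0.0.1 to 103.127.255.254


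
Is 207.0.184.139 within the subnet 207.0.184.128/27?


Subnet network: 207.0.184.128
Test IP AND mask: 207.0.184.128
Yes, 207.0.184.139 is in 207.0.184.128/27


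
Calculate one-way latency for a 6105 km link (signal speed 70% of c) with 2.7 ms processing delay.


Speed = 0.7 * 3e5 km/s = 210000 km/s
Propagation delay = 6105 / 210000 = 0.0291 s = 29.0714 ms
Processing delay = 2.7 ms
Total one-way latency = 31.7714 ms


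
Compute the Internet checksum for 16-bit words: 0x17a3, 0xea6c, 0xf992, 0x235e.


Sum all words (with carry folding):
+ 0x17a3 = 0x17a3
+ 0xea6c = 0x0210
+ 0xf992 = 0xfba2
+ 0x235e = 0x1f01
One's complement: ~0x1f01
Checksum = 0xe0fe


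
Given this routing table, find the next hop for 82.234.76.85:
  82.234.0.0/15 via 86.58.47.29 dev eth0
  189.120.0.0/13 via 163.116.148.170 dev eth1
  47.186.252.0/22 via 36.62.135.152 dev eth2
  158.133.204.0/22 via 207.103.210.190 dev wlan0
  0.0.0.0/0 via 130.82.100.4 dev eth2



Longest prefix match for 82.234.76.85:
  /15 82.234.0.0: MATCH
  /13 189.120.0.0: no
  /22 47.186.252.0: no
  /22 158.133.204.0: no
  /0 0.0.0.0: MATCH
Selected: next-hop 86.58.47.29 via eth0 (matched /15)


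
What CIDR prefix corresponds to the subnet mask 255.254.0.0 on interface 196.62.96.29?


Binary: 11111111.11111110.00000000.00000000
Count leading 1s
Prefix: /15


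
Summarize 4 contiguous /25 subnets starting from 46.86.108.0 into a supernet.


Original prefix: /25
Number of subnets: 4 = 2^2
New prefix = 25 - 2 = 23
Supernet: 46.86.108.0/23


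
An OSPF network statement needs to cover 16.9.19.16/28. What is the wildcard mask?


Subnet mask: 255.255.255.240
Wildcard = 255.255.255.255 - subnet mask
255 - 255 = 0
255 - 255 = 0
255 - 255 = 0
255 - 240 = 15
Wildcard: 0.0.0.15


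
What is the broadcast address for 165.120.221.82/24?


Network: 165.120.221.0/24
Host bits = 8
Set all host bits to 1:
Broadcast: 165.120.221.255


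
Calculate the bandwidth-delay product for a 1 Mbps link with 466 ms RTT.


BDP = bandwidth * RTT
= 1 Mbps * 466 ms
= 1 * 1e6 * 466 / 1000 bits
= 466000 bits
= 58250 bytes
= 56.8848 KB
BDP = 466000 bits (58250 bytes)


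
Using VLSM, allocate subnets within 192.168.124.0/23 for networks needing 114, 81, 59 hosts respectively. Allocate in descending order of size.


114 hosts -> /25 (126 usable): 192.168.124.0/25
81 hosts -> /25 (126 usable): 192.168.124.128/25
59 hosts -> /26 (62 usable): 192.168.125.0/26
Allocation: 192.168.124.0/25 (114 hosts, 126 usable); 192.168.124.128/25 (81 hosts, 126 usable); 192.168.125.0/26 (59 hosts, 62 usable)


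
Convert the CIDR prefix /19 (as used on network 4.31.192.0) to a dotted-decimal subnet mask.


/19 means 19 network bits, 13 host bits
Binary: 11111111111111111110000000000000
Mask: 255.255.224.0


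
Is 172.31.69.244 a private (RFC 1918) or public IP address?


RFC 1918 private ranges:
  10.0.0.0/8 (10.0.0.0 - 10.255.255.255)
  172.16.0.0/12 (172.16.0.0 - 172.31.255.255)
  192.168.0.0/16 (192.168.0.0 - 192.168.255.255)
Private (in 172.16.0.0/12)


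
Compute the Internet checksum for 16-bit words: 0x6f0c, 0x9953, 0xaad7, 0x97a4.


Sum all words (with carry folding):
+ 0x6f0c = 0x6f0c
+ 0x9953 = 0x0860
+ 0xaad7 = 0xb337
+ 0x97a4 = 0x4adc
One's complement: ~0x4adc
Checksum = 0xb523


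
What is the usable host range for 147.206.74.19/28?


Network: 147.206.74.16
Broadcast: 147.206.74.31
First usable = network + 1
Last usable = broadcast - 1
Range: 147.206.74.17 to 147.206.74.30


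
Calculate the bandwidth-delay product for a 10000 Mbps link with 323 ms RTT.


BDP = bandwidth * RTT
= 10000 Mbps * 323 ms
= 10000 * 1e6 * 323 / 1000 bits
= 3230000000 bits
= 403750000 bytes
= 394287.1094 KB
BDP = 3230000000 bits (403750000 bytes)


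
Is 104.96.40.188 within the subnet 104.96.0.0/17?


Subnet network: 104.96.0.0
Test IP AND mask: 104.96.0.0
Yes, 104.96.40.188 is in 104.96.0.0/17


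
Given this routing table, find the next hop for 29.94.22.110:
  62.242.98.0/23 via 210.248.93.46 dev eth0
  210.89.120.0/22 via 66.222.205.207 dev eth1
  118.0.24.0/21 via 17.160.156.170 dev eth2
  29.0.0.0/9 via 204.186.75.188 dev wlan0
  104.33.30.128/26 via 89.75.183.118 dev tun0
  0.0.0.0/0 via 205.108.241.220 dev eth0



Longest prefix match for 29.94.22.110:
  /23 62.242.98.0: no
  /22 210.89.120.0: no
  /21 118.0.24.0: no
  /9 29.0.0.0: MATCH
  /26 104.33.30.128: no
  /0 0.0.0.0: MATCH
Selected: next-hop 204.186.75.188 via wlan0 (matched /9)


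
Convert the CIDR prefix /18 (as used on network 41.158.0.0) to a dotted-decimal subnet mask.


/18 means 18 network bits, 14 host bits
Binary: 11111111111111111100000000000000
Mask: 255.255.192.0


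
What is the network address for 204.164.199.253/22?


IP:   11001100.10100100.11000111.11111101
Mask: 11111111.11111111.11111100.00000000
AND operation:
Net:  11001100.10100100.11000100.00000000
Network: 204.164.196.0/22


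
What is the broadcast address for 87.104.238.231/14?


Network: 87.104.0.0/14
Host bits = 18
Set all host bits to 1:
Broadcast: 87.107.255.255


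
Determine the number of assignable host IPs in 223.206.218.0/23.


Host bits = 32 - 23 = 9
Total addresses = 2^9 = 512
Usable = total - 2 (network and broadcast)
Usable hosts: 510


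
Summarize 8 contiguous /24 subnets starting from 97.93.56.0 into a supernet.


Original prefix: /24
Number of subnets: 8 = 2^3
New prefix = 24 - 3 = 21
Supernet: 97.93.56.0/21


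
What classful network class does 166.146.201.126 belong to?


First octet: 166
Binary: 10100110
10xxxxxx -> Class B (128-191)
Class B, default mask 255.255.0.0 (/16)


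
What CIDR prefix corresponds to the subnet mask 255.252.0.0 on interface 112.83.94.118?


Binary: 11111111.11111100.00000000.00000000
Count leading 1s
Prefix: /14


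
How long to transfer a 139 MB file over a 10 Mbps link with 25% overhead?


Effective throughput = 10 * (1 - 25/100) = 7.5 Mbps
File size in Mb = 139 * 8 = 1112 Mb
Time = 1112 / 7.5
Time = 148.2667 seconds


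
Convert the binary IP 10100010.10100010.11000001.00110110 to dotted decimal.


10100010 = 162
10100010 = 162
11000001 = 193
00110110 = 54
IP: 162.162.193.54


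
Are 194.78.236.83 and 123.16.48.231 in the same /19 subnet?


Mask: 255.255.224.0
194.78.236.83 AND mask = 194.78.224.0
123.16.48.231 AND mask = 123.16.32.0
No, different subnets (194.78.224.0 vs 123.16.32.0)


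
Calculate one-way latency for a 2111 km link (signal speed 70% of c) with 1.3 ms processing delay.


Speed = 0.7 * 3e5 km/s = 210000 km/s
Propagation delay = 2111 / 210000 = 0.0101 s = 10.0524 ms
Processing delay = 1.3 ms
Total one-way latency = 11.3524 ms


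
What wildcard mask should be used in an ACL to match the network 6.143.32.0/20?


Subnet mask: 255.255.240.0
Wildcard = 255.255.255.255 - subnet mask
255 - 255 = 0
255 - 255 = 0
255 - 240 = 15
255 - 0 = 255
Wildcard: 0.0.15.255


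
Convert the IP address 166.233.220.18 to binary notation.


166 = 10100110
233 = 11101001
220 = 11011100
18 = 00010010
Binary: 10100110.11101001.11011100.00010010


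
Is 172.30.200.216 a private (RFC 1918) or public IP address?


RFC 1918 private ranges:
  10.0.0.0/8 (10.0.0.0 - 10.255.255.255)
  172.16.0.0/12 (172.16.0.0 - 172.31.255.255)
  192.168.0.0/16 (192.168.0.0 - 192.168.255.255)
Private (in 172.16.0.0/12)


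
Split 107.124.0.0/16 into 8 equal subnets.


New prefix = 16 + 3 = 19
Each subnet has 8192 addresses
  107.124.0.0/19
  107.124.32.0/19
  107.124.64.0/19
  107.124.96.0/19
  107.124.128.0/19
  107.124.160.0/19
  107.124.192.0/19
  107.124.224.0/19
Subnets: 107.124.0.0/19, 107.124.32.0/19, 107.124.64.0/19, 107.124.96.0/19, 107.124.128.0/19, 107.124.160.0/19, 107.124.192.0/19, 107.124.224.0/19


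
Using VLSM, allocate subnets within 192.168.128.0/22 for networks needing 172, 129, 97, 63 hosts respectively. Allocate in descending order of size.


172 hosts -> /24 (254 usable): 192.168.128.0/24
129 hosts -> /24 (254 usable): 192.168.129.0/24
97 hosts -> /25 (126 usable): 192.168.130.0/25
63 hosts -> /25 (126 usable): 192.168.130.128/25
Allocation: 192.168.128.0/24 (172 hosts, 254 usable); 192.168.129.0/24 (129 hosts, 254 usable); 192.168.130.0/25 (97 hosts, 126 usable); 192.168.130.128/25 (63 hosts, 126 usable)


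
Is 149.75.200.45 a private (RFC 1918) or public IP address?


RFC 1918 private ranges:
  10.0.0.0/8 (10.0.0.0 - 10.255.255.255)
  172.16.0.0/12 (172.16.0.0 - 172.31.255.255)
  192.168.0.0/16 (192.168.0.0 - 192.168.255.255)
Public (not in any RFC 1918 range)


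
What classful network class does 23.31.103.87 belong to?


First octet: 23
Binary: 00010111
0xxxxxxx -> Class A (1-126)
Class A, default mask 255.0.0.0 (/8)


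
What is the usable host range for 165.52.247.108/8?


Network: 165.0.0.0
Broadcast: 165.255.255.255
First usable = network + 1
Last usable = broadcast - 1
Range: 165.0.0.1 to 165.255.255.254


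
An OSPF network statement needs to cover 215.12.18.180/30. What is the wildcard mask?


Subnet mask: 255.255.255.252
Wildcard = 255.255.255.255 - subnet mask
255 - 255 = 0
255 - 255 = 0
255 - 255 = 0
255 - 252 = 3
Wildcard: 0.0.0.3


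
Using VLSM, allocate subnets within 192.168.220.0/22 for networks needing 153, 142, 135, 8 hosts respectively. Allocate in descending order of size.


153 hosts -> /24 (254 usable): 192.168.220.0/24
142 hosts -> /24 (254 usable): 192.168.221.0/24
135 hosts -> /24 (254 usable): 192.168.222.0/24
8 hosts -> /28 (14 usable): 192.168.223.0/28
Allocation: 192.168.220.0/24 (153 hosts, 254 usable); 192.168.221.0/24 (142 hosts, 254 usable); 192.168.222.0/24 (135 hosts, 254 usable); 192.168.223.0/28 (8 hosts, 14 usable)


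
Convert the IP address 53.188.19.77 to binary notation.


53 = 00110101
188 = 10111100
19 = 00010011
77 = 01001101
Binary: 00110101.10111100.00010011.01001101


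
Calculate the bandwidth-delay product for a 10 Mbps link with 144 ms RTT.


BDP = bandwidth * RTT
= 10 Mbps * 144 ms
= 10 * 1e6 * 144 / 1000 bits
= 1440000 bits
= 180000 bytes
= 175.7812 KB
BDP = 1440000 bits (180000 bytes)


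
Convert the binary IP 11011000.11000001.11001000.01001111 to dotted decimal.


11011000 = 216
11000001 = 193
11001000 = 200
01001111 = 79
IP: 216.193.200.79


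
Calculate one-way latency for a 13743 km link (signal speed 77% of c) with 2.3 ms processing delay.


Speed = 0.77 * 3e5 km/s = 231000 km/s
Propagation delay = 13743 / 231000 = 0.0595 s = 59.4935 ms
Processing delay = 2.3 ms
Total one-way latency = 61.7935 ms


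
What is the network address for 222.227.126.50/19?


IP:   11011110.11100011.01111110.00110010
Mask: 11111111.11111111.11100000.00000000
AND operation:
Net:  11011110.11100011.01100000.00000000
Network: 222.227.96.0/19


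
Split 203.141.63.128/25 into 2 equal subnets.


New prefix = 25 + 1 = 26
Each subnet has 64 addresses
  203.141.63.128/26
  203.141.63.192/26
Subnets: 203.141.63.128/26, 203.141.63.192/26


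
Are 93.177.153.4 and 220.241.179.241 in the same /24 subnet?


Mask: 255.255.255.0
93.177.153.4 AND mask = 93.177.153.0
220.241.179.241 AND mask = 220.241.179.0
No, different subnets (93.177.153.0 vs 220.241.179.0)


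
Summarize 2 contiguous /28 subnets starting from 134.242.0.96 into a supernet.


Original prefix: /28
Number of subnets: 2 = 2^1
New prefix = 28 - 1 = 27
Supernet: 134.242.0.96/27


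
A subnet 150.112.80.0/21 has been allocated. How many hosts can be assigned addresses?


Host bits = 32 - 21 = 11
Total addresses = 2^11 = 2048
Usable = total - 2 (network and broadcast)
Usable hosts: 2046


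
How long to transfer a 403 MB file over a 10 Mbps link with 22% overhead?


Effective throughput = 10 * (1 - 22/100) = 7.8 Mbps
File size in Mb = 403 * 8 = 3224 Mb
Time = 3224 / 7.8
Time = 413.3333 seconds


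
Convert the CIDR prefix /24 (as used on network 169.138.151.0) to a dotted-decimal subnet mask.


/24 means 24 network bits, 8 host bits
Binary: 11111111111111111111111100000000
Mask: 255.255.255.0


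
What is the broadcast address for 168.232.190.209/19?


Network: 168.232.160.0/19
Host bits = 13
Set all host bits to 1:
Broadcast: 168.232.191.255


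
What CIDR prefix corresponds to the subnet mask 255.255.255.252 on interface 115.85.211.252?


Binary: 11111111.11111111.11111111.11111100
Count leading 1s
Prefix: /30


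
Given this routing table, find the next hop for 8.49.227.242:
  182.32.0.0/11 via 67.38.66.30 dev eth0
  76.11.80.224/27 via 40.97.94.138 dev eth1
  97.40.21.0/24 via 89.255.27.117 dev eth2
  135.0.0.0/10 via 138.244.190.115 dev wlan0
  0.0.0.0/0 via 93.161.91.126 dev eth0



Longest prefix match for 8.49.227.242:
  /11 182.32.0.0: no
  /27 76.11.80.224: no
  /24 97.40.21.0: no
  /10 135.0.0.0: no
  /0 0.0.0.0: MATCH
Selected: next-hop 93.161.91.126 via eth0 (matched /0)


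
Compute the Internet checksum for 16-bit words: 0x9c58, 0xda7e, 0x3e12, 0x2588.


Sum all words (with carry folding):
+ 0x9c58 = 0x9c58
+ 0xda7e = 0x76d7
+ 0x3e12 = 0xb4e9
+ 0x2588 = 0xda71
One's complement: ~0xda71
Checksum = 0x258e


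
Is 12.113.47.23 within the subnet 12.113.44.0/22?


Subnet network: 12.113.44.0
Test IP AND mask: 12.113.44.0
Yes, 12.113.47.23 is in 12.113.44.0/22


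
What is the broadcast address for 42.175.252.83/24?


Network: 42.175.252.0/24
Host bits = 8
Set all host bits to 1:
Broadcast: 42.175.252.255


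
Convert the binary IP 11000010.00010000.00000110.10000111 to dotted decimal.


11000010 = 194
00010000 = 16
00000110 = 6
10000111 = 135
IP: 194.16.6.135


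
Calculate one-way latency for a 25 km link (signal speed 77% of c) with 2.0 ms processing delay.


Speed = 0.77 * 3e5 km/s = 231000 km/s
Propagation delay = 25 / 231000 = 0.0001 s = 0.1082 ms
Processing delay = 2.0 ms
Total one-way latency = 2.1082 ms


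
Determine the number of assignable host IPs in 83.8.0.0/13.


Host bits = 32 - 13 = 19
Total addresses = 2^19 = 524288
Usable = total - 2 (network and broadcast)
Usable hosts: 524286


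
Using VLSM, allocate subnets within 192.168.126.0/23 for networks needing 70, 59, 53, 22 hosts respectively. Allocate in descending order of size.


70 hosts -> /25 (126 usable): 192.168.126.0/25
59 hosts -> /26 (62 usable): 192.168.126.128/26
53 hosts -> /26 (62 usable): 192.168.126.192/26
22 hosts -> /27 (30 usable): 192.168.127.0/27
Allocation: 192.168.126.0/25 (70 hosts, 126 usable); 192.168.126.128/26 (59 hosts, 62 usable); 192.168.126.192/26 (53 hosts, 62 usable); 192.168.127.0/27 (22 hosts, 30 usable)


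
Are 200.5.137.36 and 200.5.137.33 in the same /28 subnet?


Mask: 255.255.255.240
200.5.137.36 AND mask = 200.5.137.32
200.5.137.33 AND mask = 200.5.137.32
Yes, same subnet (200.5.137.32)


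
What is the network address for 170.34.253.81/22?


IP:   10101010.00100010.11111101.01010001
Mask: 11111111.11111111.11111100.00000000
AND operation:
Net:  10101010.00100010.11111100.00000000
Network: 170.34.252.0/22


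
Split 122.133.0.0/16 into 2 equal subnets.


New prefix = 16 + 1 = 17
Each subnet has 32768 addresses
  122.133.0.0/17
  122.133.128.0/17
Subnets: 122.133.0.0/17, 122.133.128.0/17


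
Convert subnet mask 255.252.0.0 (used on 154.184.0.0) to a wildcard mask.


Subnet mask: 255.252.0.0
Wildcard = 255.255.255.255 - subnet mask
255 - 255 = 0
255 - 252 = 3
255 - 0 = 255
255 - 0 = 255
Wildcard: 0.3.255.255


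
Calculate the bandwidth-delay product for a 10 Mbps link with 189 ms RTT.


BDP = bandwidth * RTT
= 10 Mbps * 189 ms
= 10 * 1e6 * 189 / 1000 bits
= 1890000 bits
= 236250 bytes
= 230.7129 KB
BDP = 1890000 bits (236250 bytes)


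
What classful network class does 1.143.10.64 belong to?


First octet: 1
Binary: 00000001
0xxxxxxx -> Class A (1-126)
Class A, default mask 255.0.0.0 (/8)


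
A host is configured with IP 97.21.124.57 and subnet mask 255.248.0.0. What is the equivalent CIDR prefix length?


Binary: 11111111.11111000.00000000.00000000
Count leading 1s
Prefix: /13


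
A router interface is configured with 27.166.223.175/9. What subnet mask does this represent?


/9 means 9 network bits, 23 host bits
Binary: 11111111100000000000000000000000
Mask: 255.128.0.0


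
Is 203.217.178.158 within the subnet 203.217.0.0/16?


Subnet network: 203.217.0.0
Test IP AND mask: 203.217.0.0
Yes, 203.217.178.158 is in 203.217.0.0/16


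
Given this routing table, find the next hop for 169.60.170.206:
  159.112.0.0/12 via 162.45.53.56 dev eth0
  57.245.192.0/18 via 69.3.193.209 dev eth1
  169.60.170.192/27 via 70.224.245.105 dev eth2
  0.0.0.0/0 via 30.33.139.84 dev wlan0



Longest prefix match for 169.60.170.206:
  /12 159.112.0.0: no
  /18 57.245.192.0: no
  /27 169.60.170.192: MATCH
  /0 0.0.0.0: MATCH
Selected: next-hop 70.224.245.105 via eth2 (matched /27)


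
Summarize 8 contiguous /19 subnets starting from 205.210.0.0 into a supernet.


Original prefix: /19
Number of subnets: 8 = 2^3
New prefix = 19 - 3 = 16
Supernet: 205.210.0.0/16


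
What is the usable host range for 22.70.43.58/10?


Network: 22.64.0.0
Broadcast: 22.127.255.255
First usable = network + 1
Last usable = broadcast - 1
Range: 22.64.0.1 to 22.127.255.254


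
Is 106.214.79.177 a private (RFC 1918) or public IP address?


RFC 1918 private ranges:
  10.0.0.0/8 (10.0.0.0 - 10.255.255.255)
  172.16.0.0/12 (172.16.0.0 - 172.31.255.255)
  192.168.0.0/16 (192.168.0.0 - 192.168.255.255)
Public (not in any RFC 1918 range)


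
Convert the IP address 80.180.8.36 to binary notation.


80 = 01010000
180 = 10110100
8 = 00001000
36 = 00100100
Binary: 01010000.10110100.00001000.00100100


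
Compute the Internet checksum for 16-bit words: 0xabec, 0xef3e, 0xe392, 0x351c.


Sum all words (with carry folding):
+ 0xabec = 0xabec
+ 0xef3e = 0x9b2b
+ 0xe392 = 0x7ebe
+ 0x351c = 0xb3da
One's complement: ~0xb3da
Checksum = 0x4c25


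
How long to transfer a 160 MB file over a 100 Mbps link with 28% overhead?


Effective throughput = 100 * (1 - 28/100) = 72 Mbps
File size in Mb = 160 * 8 = 1280 Mb
Time = 1280 / 72
Time = 17.7778 seconds


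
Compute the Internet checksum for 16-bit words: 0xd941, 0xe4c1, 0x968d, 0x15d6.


Sum all words (with carry folding):
+ 0xd941 = 0xd941
+ 0xe4c1 = 0xbe03
+ 0x968d = 0x5491
+ 0x15d6 = 0x6a67
One's complement: ~0x6a67
Checksum = 0x9598


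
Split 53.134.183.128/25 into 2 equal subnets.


New prefix = 25 + 1 = 26
Each subnet has 64 addresses
  53.134.183.128/26
  53.134.183.192/26
Subnets: 53.134.183.128/26, 53.134.183.192/26


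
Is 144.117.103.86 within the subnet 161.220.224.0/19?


Subnet network: 161.220.224.0
Test IP AND mask: 144.117.96.0
No, 144.117.103.86 is not in 161.220.224.0/19


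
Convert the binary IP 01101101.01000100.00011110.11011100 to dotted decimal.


01101101 = 109
01000100 = 68
00011110 = 30
11011100 = 220
IP: 109.68.30.220


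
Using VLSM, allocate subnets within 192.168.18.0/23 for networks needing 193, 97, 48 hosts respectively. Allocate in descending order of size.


193 hosts -> /24 (254 usable): 192.168.18.0/24
97 hosts -> /25 (126 usable): 192.168.19.0/25
48 hosts -> /26 (62 usable): 192.168.19.128/26
Allocation: 192.168.18.0/24 (193 hosts, 254 usable); 192.168.19.0/25 (97 hosts, 126 usable); 192.168.19.128/26 (48 hosts, 62 usable)


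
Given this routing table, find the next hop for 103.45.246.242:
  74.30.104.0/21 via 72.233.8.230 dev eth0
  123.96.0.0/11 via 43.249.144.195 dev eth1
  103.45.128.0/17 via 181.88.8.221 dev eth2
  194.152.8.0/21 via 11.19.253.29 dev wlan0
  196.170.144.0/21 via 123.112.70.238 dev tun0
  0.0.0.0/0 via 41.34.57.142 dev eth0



Longest prefix match for 103.45.246.242:
  /21 74.30.104.0: no
  /11 123.96.0.0: no
  /17 103.45.128.0: MATCH
  /21 194.152.8.0: no
  /21 196.170.144.0: no
  /0 0.0.0.0: MATCH
Selected: next-hop 181.88.8.221 via eth2 (matched /17)
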